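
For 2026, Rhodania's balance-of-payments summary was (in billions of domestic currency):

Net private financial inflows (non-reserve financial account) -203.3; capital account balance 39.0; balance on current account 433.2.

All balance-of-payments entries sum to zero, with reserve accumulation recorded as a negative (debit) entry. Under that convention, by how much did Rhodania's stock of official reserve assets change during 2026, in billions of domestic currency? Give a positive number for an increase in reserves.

268.9

Official reserve transactions balance = -(433.2 + 39.0 + (-203.3)) = -268.9
An accumulation of reserves is recorded as a debit (negative entry), so the change in the stock of reserves is the negative of that balance.
Change in official reserves = -(-268.9) = 268.9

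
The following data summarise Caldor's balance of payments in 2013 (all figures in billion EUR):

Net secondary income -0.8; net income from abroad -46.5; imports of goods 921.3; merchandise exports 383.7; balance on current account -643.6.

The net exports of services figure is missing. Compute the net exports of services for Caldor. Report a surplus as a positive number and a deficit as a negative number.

Current account = goods balance + services balance + net primary income + net secondary income
Sum of the known components = -584.9
Net exports of services = CA - (known components) = -643.6 - (-584.9) = -58.7

-58.7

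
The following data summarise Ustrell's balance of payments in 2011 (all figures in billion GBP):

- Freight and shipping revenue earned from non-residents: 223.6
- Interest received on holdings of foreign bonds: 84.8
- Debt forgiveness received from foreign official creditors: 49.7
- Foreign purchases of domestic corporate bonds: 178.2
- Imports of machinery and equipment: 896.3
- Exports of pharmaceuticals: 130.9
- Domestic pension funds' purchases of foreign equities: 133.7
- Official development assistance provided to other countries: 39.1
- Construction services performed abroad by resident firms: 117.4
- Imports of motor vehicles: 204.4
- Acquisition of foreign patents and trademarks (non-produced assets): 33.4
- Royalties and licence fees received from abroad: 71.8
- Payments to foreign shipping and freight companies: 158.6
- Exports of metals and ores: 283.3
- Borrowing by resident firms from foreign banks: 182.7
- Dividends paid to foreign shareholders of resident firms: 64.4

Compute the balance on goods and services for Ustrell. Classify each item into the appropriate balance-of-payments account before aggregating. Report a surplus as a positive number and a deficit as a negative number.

-432.3

Goods: 283.3 + 130.9 - 896.3 - 204.4 = -686.5
Services: 71.8 - 158.6 + 117.4 + 223.6 = 254.2
Trade balance = -686.5 + 254.2 = -432.3
(Excluded from the trade balance — primary income: interest received on holdings of foreign bonds 84.8, dividends paid to foreign shareholders of resident firms 64.4; capital account: debt forgiveness received from foreign official creditors 49.7, acquisition of foreign patents and trademarks (non-produced assets) 33.4; financial account: foreign purchases of domestic corporate bonds 178.2, domestic pension funds' purchases of foreign equities 133.7, borrowing by resident firms from foreign banks 182.7; secondary income: official development assistance provided to other countries 39.1.)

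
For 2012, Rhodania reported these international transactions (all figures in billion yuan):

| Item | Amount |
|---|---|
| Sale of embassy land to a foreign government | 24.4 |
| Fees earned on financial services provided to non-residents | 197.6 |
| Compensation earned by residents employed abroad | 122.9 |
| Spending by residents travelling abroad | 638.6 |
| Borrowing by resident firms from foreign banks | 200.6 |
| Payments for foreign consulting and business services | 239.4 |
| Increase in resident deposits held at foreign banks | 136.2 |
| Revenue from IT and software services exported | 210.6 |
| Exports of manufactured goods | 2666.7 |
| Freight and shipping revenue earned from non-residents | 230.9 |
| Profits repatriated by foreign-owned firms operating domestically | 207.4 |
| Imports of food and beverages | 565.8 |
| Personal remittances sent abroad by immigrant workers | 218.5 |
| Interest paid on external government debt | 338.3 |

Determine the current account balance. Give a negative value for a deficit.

1220.7

Goods: -565.8 + 2666.7 = 2100.9
Services: -638.6 + 210.6 + 230.9 - 239.4 + 197.6 = -238.9
Primary income: -207.4 + 122.9 - 338.3 = -422.8
Secondary income: -218.5
Current account = 2100.9 + (-238.9) + (-422.8) + (-218.5) = 1220.7
(Excluded from the current account — capital account: sale of embassy land to a foreign government 24.4; financial account: borrowing by resident firms from foreign banks 200.6, increase in resident deposits held at foreign banks 136.2.)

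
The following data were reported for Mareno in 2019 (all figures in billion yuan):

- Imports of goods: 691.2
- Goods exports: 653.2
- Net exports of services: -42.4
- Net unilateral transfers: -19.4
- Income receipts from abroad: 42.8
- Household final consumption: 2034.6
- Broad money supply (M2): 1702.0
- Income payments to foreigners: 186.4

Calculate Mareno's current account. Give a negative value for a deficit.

-243.4

Goods balance = 653.2 - 691.2 = -38.0
Services balance = -42.4
Trade balance (goods + services) = -38.0 + (-42.4) = -80.4
Net primary income = 42.8 - 186.4 = -143.6
Net secondary income = -19.4
Current account = -80.4 + (-143.6) + (-19.4) = -243.4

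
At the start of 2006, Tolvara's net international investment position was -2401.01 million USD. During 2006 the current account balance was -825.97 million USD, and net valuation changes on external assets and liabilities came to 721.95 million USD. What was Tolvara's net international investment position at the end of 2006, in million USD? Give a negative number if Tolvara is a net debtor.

Change in NIIP = current account + net valuation change = -825.97 + 721.95 = -104.02
End-of-year NIIP = -2401.01 + (-104.02) = -2505.03

-2505.03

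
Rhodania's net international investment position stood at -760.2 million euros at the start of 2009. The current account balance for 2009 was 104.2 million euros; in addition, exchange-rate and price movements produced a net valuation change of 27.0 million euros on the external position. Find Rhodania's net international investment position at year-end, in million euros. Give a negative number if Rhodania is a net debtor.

Change in NIIP = current account + net valuation change = 104.2 + 27.0 = 131.2
End-of-year NIIP = -760.2 + 131.2 = -629.0

-629.0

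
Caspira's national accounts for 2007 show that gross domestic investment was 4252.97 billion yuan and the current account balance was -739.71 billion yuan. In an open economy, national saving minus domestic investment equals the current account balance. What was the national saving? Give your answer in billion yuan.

S = I + CA = 4252.97 + (-739.71) = 3513.26

3513.26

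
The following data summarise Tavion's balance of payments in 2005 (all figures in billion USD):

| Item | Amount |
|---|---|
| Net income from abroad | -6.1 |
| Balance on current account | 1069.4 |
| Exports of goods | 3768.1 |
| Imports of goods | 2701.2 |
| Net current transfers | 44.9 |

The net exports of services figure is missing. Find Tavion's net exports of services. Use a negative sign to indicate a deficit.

-36.3

Current account = goods balance + services balance + net primary income + net secondary income
Sum of the known components = 1105.7
Net exports of services = CA - (known components) = 1069.4 - 1105.7 = -36.3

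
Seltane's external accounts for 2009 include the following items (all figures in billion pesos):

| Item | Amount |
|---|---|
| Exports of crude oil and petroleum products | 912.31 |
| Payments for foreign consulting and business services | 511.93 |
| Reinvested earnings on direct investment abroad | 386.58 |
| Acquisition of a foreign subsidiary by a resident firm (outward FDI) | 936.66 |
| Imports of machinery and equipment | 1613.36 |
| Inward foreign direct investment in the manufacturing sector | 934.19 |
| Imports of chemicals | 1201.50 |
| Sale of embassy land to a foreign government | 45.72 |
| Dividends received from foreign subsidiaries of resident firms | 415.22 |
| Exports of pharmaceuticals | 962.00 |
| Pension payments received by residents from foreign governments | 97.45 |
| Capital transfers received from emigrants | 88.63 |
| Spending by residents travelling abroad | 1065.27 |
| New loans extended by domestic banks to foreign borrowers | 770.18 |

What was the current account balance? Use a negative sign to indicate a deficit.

Goods: -1201.50 - 1613.36 + 912.31 + 962.00 = -940.55
Services: -511.93 - 1065.27 = -1577.20
Primary income: 386.58 + 415.22 = 801.80
Secondary income: 97.45
Current account = (-940.55) + (-1577.20) + 801.80 + 97.45 = -1618.50
(Excluded from the current account — financial account: acquisition of a foreign subsidiary by a resident firm (outward FDI) 936.66, inward foreign direct investment in the manufacturing sector 934.19, new loans extended by domestic banks to foreign borrowers 770.18; capital account: sale of embassy land to a foreign government 45.72, capital transfers received from emigrants 88.63.)

-1618.50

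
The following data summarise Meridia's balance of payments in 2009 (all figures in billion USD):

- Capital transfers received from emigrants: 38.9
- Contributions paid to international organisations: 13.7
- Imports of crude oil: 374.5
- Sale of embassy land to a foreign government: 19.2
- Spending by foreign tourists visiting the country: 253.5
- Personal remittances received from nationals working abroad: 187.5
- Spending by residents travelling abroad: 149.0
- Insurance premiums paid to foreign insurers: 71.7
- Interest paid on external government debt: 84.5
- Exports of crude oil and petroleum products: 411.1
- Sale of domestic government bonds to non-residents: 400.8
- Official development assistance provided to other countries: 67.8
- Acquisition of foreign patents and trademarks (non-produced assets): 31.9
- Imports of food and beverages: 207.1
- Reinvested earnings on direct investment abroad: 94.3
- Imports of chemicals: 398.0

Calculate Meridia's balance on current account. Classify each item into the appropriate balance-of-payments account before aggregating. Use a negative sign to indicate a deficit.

Goods: 411.1 - 374.5 - 207.1 - 398.0 = -568.5
Services: -71.7 + 253.5 - 149.0 = 32.8
Primary income: 94.3 - 84.5 = 9.8
Secondary income: 187.5 - 67.8 - 13.7 = 106.0
Current account = (-568.5) + 32.8 + 9.8 + 106.0 = -419.9
(Excluded from the current account — capital account: capital transfers received from emigrants 38.9, sale of embassy land to a foreign government 19.2, acquisition of foreign patents and trademarks (non-produced assets) 31.9; financial account: sale of domestic government bonds to non-residents 400.8.)

-419.9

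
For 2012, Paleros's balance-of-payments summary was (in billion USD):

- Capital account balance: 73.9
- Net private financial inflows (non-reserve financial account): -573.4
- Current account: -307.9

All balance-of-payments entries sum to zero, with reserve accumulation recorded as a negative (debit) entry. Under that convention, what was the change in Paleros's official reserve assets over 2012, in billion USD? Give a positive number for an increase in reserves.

Official reserve transactions balance = -((-307.9) + 73.9 + (-573.4)) = 807.4
An accumulation of reserves is recorded as a debit (negative entry), so the change in the stock of reserves is the negative of that balance.
Change in official reserves = -(807.4) = -807.4

-807.4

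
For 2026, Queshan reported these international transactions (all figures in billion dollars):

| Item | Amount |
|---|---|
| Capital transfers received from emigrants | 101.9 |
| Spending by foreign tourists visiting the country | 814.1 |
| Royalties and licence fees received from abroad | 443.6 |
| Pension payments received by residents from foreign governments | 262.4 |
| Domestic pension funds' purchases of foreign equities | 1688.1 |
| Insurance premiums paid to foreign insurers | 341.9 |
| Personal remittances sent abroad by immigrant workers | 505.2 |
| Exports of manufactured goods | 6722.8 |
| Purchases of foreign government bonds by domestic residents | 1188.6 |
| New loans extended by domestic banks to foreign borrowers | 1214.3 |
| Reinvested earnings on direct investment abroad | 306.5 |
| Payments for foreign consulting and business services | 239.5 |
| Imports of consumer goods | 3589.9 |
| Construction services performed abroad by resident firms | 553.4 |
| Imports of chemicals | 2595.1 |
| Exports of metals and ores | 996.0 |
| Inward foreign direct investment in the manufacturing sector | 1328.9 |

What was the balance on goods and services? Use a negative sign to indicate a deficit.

2763.5

Goods: -2595.1 + 6722.8 + 996.0 - 3589.9 = 1533.8
Services: 443.6 - 239.5 - 341.9 + 814.1 + 553.4 = 1229.7
Trade balance = 1533.8 + 1229.7 = 2763.5
(Excluded from the trade balance — capital account: capital transfers received from emigrants 101.9; secondary income: pension payments received by residents from foreign governments 262.4, personal remittances sent abroad by immigrant workers 505.2; financial account: domestic pension funds' purchases of foreign equities 1688.1, purchases of foreign government bonds by domestic residents 1188.6, new loans extended by domestic banks to foreign borrowers 1214.3, inward foreign direct investment in the manufacturing sector 1328.9; primary income: reinvested earnings on direct investment abroad 306.5.)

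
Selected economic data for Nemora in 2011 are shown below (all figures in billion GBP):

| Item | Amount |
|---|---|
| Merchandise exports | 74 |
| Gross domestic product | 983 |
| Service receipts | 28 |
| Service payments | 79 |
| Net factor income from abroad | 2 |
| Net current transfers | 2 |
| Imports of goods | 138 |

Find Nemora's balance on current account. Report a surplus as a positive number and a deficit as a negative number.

-111

Goods balance = 74 - 138 = -64
Services balance = 28 - 79 = -51
Trade balance (goods + services) = -64 + (-51) = -115
Net primary income = 2
Net secondary income = 2
Current account = -115 + 2 + 2 = -111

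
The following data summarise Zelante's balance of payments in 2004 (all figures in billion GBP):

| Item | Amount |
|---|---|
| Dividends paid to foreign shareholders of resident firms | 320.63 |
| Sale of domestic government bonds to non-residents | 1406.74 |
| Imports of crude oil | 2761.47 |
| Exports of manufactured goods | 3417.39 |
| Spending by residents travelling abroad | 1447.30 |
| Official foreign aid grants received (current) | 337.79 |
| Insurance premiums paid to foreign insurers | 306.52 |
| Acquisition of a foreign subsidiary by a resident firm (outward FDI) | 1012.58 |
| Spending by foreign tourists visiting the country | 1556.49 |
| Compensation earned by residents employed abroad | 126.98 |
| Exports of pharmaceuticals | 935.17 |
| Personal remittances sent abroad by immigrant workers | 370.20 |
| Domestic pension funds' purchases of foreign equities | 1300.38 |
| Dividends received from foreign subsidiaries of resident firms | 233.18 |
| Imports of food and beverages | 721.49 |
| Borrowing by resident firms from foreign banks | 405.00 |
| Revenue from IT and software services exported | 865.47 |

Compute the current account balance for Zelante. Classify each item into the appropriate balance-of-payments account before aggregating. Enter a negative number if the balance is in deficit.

Goods: -721.49 + 935.17 - 2761.47 + 3417.39 = 869.60
Services: 1556.49 - 1447.30 + 865.47 - 306.52 = 668.14
Primary income: 126.98 + 233.18 - 320.63 = 39.53
Secondary income: 337.79 - 370.20 = -32.41
Current account = 869.60 + 668.14 + 39.53 + (-32.41) = 1544.86
(Excluded from the current account — financial account: sale of domestic government bonds to non-residents 1406.74, acquisition of a foreign subsidiary by a resident firm (outward FDI) 1012.58, domestic pension funds' purchases of foreign equities 1300.38, borrowing by resident firms from foreign banks 405.00.)

1544.86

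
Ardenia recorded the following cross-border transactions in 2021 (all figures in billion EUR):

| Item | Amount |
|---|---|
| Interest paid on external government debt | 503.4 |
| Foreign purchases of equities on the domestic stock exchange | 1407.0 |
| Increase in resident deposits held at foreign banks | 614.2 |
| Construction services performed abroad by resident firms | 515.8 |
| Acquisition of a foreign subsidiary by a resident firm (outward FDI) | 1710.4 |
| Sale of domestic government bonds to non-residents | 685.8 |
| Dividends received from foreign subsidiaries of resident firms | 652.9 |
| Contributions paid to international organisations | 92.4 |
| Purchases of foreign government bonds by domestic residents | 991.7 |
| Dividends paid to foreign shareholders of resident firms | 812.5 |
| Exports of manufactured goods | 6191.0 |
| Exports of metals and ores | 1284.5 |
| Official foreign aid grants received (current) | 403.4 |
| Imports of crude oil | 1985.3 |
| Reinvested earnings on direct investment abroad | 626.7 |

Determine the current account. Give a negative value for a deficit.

Goods: 1284.5 + 6191.0 - 1985.3 = 5490.2
Services: 515.8
Primary income: -812.5 + 626.7 - 503.4 + 652.9 = -36.3
Secondary income: -92.4 + 403.4 = 311.0
Current account = 5490.2 + 515.8 + (-36.3) + 311.0 = 6280.7
(Excluded from the current account — financial account: foreign purchases of equities on the domestic stock exchange 1407.0, increase in resident deposits held at foreign banks 614.2, acquisition of a foreign subsidiary by a resident firm (outward FDI) 1710.4, sale of domestic government bonds to non-residents 685.8, purchases of foreign government bonds by domestic residents 991.7.)

6280.7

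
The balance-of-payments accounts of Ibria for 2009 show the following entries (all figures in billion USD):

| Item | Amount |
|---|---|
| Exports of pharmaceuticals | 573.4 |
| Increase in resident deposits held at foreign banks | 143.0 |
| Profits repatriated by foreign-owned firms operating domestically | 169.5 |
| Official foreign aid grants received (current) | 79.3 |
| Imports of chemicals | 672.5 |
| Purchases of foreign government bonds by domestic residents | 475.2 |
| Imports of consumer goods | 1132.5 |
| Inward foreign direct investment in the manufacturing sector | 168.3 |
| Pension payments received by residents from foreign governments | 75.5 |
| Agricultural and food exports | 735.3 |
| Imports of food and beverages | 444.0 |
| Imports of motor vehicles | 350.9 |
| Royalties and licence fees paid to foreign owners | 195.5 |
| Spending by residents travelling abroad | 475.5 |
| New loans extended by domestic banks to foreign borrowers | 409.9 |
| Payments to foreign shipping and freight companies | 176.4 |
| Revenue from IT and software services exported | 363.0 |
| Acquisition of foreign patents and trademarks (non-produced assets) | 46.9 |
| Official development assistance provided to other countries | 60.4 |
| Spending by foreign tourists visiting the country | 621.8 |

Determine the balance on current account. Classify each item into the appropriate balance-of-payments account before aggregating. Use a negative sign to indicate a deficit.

Goods: -672.5 - 444.0 - 1132.5 - 350.9 + 573.4 + 735.3 = -1291.2
Services: -195.5 + 621.8 - 475.5 + 363.0 - 176.4 = 137.4
Primary income: -169.5
Secondary income: -60.4 + 79.3 + 75.5 = 94.4
Current account = (-1291.2) + 137.4 + (-169.5) + 94.4 = -1228.9
(Excluded from the current account — financial account: increase in resident deposits held at foreign banks 143.0, purchases of foreign government bonds by domestic residents 475.2, inward foreign direct investment in the manufacturing sector 168.3, new loans extended by domestic banks to foreign borrowers 409.9; capital account: acquisition of foreign patents and trademarks (non-produced assets) 46.9.)

-1228.9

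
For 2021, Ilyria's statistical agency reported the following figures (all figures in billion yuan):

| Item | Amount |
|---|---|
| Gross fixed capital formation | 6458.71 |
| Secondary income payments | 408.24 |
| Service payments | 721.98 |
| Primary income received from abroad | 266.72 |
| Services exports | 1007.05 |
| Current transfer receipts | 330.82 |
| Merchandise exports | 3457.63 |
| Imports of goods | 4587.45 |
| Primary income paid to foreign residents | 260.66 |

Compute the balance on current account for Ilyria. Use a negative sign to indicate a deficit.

Goods balance = 3457.63 - 4587.45 = -1129.82
Services balance = 1007.05 - 721.98 = 285.07
Trade balance (goods + services) = -1129.82 + 285.07 = -844.75
Net primary income = 266.72 - 260.66 = 6.06
Net secondary income = 330.82 - 408.24 = -77.42
Current account = -844.75 + 6.06 + (-77.42) = -916.11

-916.11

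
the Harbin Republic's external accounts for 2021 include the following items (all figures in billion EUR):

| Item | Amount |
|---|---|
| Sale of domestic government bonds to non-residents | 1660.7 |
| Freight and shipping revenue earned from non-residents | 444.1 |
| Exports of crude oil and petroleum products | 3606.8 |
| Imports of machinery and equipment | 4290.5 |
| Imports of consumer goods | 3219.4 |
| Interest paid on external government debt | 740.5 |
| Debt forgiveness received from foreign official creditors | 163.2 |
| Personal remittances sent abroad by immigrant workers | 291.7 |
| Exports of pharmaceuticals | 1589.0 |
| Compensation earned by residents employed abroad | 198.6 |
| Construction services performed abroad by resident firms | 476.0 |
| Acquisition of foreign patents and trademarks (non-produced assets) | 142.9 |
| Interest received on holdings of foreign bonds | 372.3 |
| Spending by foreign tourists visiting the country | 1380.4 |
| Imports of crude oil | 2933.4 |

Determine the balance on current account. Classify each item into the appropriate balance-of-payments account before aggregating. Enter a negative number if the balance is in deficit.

-3408.3

Goods: -3219.4 + 1589.0 - 4290.5 + 3606.8 - 2933.4 = -5247.5
Services: 444.1 + 1380.4 + 476.0 = 2300.5
Primary income: 198.6 + 372.3 - 740.5 = -169.6
Secondary income: -291.7
Current account = (-5247.5) + 2300.5 + (-169.6) + (-291.7) = -3408.3
(Excluded from the current account — financial account: sale of domestic government bonds to non-residents 1660.7; capital account: debt forgiveness received from foreign official creditors 163.2, acquisition of foreign patents and trademarks (non-produced assets) 142.9.)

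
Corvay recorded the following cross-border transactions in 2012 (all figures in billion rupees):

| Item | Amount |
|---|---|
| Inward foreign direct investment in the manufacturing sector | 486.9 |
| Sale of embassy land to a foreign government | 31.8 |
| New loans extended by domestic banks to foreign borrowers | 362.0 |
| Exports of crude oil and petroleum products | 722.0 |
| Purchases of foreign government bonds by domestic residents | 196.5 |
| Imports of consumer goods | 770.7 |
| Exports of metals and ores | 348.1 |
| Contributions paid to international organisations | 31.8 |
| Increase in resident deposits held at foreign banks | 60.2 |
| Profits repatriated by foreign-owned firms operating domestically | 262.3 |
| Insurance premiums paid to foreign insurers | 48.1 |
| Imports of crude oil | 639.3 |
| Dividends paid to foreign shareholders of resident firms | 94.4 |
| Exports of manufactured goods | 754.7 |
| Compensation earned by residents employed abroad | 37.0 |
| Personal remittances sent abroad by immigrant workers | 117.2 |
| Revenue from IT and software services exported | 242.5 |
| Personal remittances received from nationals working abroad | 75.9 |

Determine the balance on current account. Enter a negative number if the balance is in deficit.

216.4

Goods: 348.1 + 722.0 - 639.3 + 754.7 - 770.7 = 414.8
Services: 242.5 - 48.1 = 194.4
Primary income: 37.0 - 262.3 - 94.4 = -319.7
Secondary income: 75.9 - 117.2 - 31.8 = -73.1
Current account = 414.8 + 194.4 + (-319.7) + (-73.1) = 216.4
(Excluded from the current account — financial account: inward foreign direct investment in the manufacturing sector 486.9, new loans extended by domestic banks to foreign borrowers 362.0, purchases of foreign government bonds by domestic residents 196.5, increase in resident deposits held at foreign banks 60.2; capital account: sale of embassy land to a foreign government 31.8.)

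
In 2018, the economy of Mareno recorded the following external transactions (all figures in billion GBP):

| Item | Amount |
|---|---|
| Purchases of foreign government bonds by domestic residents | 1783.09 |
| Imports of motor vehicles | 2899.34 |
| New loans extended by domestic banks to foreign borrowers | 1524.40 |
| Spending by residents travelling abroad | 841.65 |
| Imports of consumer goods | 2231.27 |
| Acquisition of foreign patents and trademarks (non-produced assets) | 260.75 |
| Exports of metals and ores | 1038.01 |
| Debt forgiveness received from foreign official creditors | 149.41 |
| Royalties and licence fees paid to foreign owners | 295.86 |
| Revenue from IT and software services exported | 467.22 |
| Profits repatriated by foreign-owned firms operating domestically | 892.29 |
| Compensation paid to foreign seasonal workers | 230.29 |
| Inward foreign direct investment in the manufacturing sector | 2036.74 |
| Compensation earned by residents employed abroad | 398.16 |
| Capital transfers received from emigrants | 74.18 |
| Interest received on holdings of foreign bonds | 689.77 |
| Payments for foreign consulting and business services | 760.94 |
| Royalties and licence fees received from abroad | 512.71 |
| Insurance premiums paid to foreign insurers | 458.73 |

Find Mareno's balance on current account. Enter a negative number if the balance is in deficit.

-5504.50

Goods: 1038.01 - 2899.34 - 2231.27 = -4092.60
Services: 512.71 - 841.65 - 760.94 + 467.22 - 458.73 - 295.86 = -1377.25
Primary income: 689.77 - 892.29 + 398.16 - 230.29 = -34.65
Current account = (-4092.60) + (-1377.25) + (-34.65) = -5504.50
(Excluded from the current account — financial account: purchases of foreign government bonds by domestic residents 1783.09, new loans extended by domestic banks to foreign borrowers 1524.40, inward foreign direct investment in the manufacturing sector 2036.74; capital account: acquisition of foreign patents and trademarks (non-produced assets) 260.75, debt forgiveness received from foreign official creditors 149.41, capital transfers received from emigrants 74.18.)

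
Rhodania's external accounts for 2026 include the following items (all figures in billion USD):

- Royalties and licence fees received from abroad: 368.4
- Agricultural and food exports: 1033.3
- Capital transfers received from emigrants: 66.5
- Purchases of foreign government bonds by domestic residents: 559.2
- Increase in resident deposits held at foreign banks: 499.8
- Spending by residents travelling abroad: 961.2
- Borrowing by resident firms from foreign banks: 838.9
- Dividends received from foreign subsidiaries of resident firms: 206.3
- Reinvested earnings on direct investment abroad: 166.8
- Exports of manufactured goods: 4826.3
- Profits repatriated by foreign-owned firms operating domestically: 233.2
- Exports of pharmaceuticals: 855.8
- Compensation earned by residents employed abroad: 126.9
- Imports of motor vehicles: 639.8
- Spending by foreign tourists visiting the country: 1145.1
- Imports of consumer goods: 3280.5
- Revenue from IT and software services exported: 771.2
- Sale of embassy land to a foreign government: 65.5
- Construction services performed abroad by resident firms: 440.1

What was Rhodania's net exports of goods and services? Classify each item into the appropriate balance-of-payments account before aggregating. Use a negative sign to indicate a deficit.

Goods: -639.8 - 3280.5 + 4826.3 + 855.8 + 1033.3 = 2795.1
Services: 440.1 + 368.4 - 961.2 + 1145.1 + 771.2 = 1763.6
Trade balance = 2795.1 + 1763.6 = 4558.7
(Excluded from the trade balance — capital account: capital transfers received from emigrants 66.5, sale of embassy land to a foreign government 65.5; financial account: purchases of foreign government bonds by domestic residents 559.2, increase in resident deposits held at foreign banks 499.8, borrowing by resident firms from foreign banks 838.9; primary income: dividends received from foreign subsidiaries of resident firms 206.3, reinvested earnings on direct investment abroad 166.8, profits repatriated by foreign-owned firms operating domestically 233.2, compensation earned by residents employed abroad 126.9.)

4558.7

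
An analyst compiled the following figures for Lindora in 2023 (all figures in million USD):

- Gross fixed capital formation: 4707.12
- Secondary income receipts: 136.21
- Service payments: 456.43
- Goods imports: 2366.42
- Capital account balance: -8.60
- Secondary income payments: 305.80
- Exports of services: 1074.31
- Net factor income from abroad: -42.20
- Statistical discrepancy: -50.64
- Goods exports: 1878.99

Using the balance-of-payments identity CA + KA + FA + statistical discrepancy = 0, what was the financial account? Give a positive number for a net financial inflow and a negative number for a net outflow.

Goods balance = 1878.99 - 2366.42 = -487.43
Services balance = 1074.31 - 456.43 = 617.88
Trade balance (goods + services) = -487.43 + 617.88 = 130.45
Net primary income = -42.20
Net secondary income = 136.21 - 305.80 = -169.59
Current account = 130.45 + (-42.20) + (-169.59) = -81.34
Financial account = -(-81.34 + (-8.60) + (-50.64)) = 140.58

140.58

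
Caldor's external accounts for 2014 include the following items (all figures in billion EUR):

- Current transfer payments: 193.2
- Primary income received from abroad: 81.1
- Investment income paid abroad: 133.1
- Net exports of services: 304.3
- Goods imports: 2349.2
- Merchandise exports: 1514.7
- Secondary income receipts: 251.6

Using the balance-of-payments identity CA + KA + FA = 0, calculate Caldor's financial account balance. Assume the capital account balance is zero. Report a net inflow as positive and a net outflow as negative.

Goods balance = 1514.7 - 2349.2 = -834.5
Services balance = 304.3
Trade balance (goods + services) = -834.5 + 304.3 = -530.2
Net primary income = 81.1 - 133.1 = -52.0
Net secondary income = 251.6 - 193.2 = 58.4
Current account = -530.2 + (-52.0) + 58.4 = -523.8
Financial account = -(-523.8) = 523.8

523.8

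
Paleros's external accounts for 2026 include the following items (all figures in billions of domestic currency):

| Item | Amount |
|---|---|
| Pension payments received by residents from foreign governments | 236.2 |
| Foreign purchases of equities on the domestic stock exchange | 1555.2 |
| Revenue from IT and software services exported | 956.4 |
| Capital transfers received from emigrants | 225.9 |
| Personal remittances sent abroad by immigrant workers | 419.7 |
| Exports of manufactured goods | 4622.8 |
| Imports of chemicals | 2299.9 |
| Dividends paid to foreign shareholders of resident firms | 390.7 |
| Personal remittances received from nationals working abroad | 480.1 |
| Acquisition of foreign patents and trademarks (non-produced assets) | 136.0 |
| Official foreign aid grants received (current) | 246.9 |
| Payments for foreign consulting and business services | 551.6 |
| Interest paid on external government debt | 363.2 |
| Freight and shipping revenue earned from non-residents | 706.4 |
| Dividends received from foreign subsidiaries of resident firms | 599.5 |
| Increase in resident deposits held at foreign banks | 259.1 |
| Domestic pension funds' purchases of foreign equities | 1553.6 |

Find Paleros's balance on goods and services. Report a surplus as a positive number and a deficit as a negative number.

Goods: -2299.9 + 4622.8 = 2322.9
Services: 706.4 + 956.4 - 551.6 = 1111.2
Trade balance = 2322.9 + 1111.2 = 3434.1
(Excluded from the trade balance — secondary income: pension payments received by residents from foreign governments 236.2, personal remittances sent abroad by immigrant workers 419.7, personal remittances received from nationals working abroad 480.1, official foreign aid grants received (current) 246.9; financial account: foreign purchases of equities on the domestic stock exchange 1555.2, increase in resident deposits held at foreign banks 259.1, domestic pension funds' purchases of foreign equities 1553.6; capital account: capital transfers received from emigrants 225.9, acquisition of foreign patents and trademarks (non-produced assets) 136.0; primary income: dividends paid to foreign shareholders of resident firms 390.7, interest paid on external government debt 363.2, dividends received from foreign subsidiaries of resident firms 599.5.)

3434.1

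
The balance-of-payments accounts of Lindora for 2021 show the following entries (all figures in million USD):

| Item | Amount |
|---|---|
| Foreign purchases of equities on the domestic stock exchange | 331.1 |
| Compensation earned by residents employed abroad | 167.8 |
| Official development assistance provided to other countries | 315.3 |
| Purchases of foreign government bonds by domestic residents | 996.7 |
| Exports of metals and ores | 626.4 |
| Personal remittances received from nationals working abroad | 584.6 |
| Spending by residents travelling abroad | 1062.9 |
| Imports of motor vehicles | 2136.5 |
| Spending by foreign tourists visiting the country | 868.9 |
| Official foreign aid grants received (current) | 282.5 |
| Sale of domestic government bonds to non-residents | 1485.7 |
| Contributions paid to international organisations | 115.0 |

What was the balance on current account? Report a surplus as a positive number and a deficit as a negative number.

-1099.5

Goods: -2136.5 + 626.4 = -1510.1
Services: 868.9 - 1062.9 = -194.0
Primary income: 167.8
Secondary income: -115.0 + 584.6 - 315.3 + 282.5 = 436.8
Current account = (-1510.1) + (-194.0) + 167.8 + 436.8 = -1099.5
(Excluded from the current account — financial account: foreign purchases of equities on the domestic stock exchange 331.1, purchases of foreign government bonds by domestic residents 996.7, sale of domestic government bonds to non-residents 1485.7.)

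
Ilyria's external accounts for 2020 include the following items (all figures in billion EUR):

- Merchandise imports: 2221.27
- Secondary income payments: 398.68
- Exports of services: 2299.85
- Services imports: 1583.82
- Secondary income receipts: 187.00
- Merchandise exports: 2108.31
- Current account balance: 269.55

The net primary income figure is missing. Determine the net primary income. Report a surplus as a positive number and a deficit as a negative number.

-121.84

Current account = goods balance + services balance + net primary income + net secondary income
Sum of the known components = 391.39
Net primary income = CA - (known components) = 269.55 - 391.39 = -121.84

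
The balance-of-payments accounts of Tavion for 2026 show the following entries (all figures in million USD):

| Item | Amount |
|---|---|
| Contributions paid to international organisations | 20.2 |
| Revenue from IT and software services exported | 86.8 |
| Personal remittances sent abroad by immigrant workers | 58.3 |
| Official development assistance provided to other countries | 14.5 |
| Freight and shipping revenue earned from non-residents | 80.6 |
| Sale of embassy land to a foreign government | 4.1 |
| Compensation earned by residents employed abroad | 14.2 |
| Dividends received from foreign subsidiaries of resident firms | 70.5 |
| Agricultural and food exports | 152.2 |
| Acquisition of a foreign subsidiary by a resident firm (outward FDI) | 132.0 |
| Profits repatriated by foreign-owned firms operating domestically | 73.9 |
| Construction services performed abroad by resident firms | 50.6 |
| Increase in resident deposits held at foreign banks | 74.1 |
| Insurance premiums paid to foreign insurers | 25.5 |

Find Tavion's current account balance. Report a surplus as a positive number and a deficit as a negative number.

262.5

Goods: 152.2
Services: -25.5 + 86.8 + 80.6 + 50.6 = 192.5
Primary income: 14.2 - 73.9 + 70.5 = 10.8
Secondary income: -14.5 - 58.3 - 20.2 = -93.0
Current account = 152.2 + 192.5 + 10.8 + (-93.0) = 262.5
(Excluded from the current account — capital account: sale of embassy land to a foreign government 4.1; financial account: acquisition of a foreign subsidiary by a resident firm (outward FDI) 132.0, increase in resident deposits held at foreign banks 74.1.)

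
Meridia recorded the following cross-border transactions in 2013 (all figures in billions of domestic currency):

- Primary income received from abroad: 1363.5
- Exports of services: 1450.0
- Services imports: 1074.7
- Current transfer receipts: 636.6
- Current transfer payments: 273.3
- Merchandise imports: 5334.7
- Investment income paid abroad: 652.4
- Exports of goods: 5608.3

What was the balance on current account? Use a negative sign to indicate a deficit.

Goods balance = 5608.3 - 5334.7 = 273.6
Services balance = 1450.0 - 1074.7 = 375.3
Trade balance (goods + services) = 273.6 + 375.3 = 648.9
Net primary income = 1363.5 - 652.4 = 711.1
Net secondary income = 636.6 - 273.3 = 363.3
Current account = 648.9 + 711.1 + 363.3 = 1723.3

1723.3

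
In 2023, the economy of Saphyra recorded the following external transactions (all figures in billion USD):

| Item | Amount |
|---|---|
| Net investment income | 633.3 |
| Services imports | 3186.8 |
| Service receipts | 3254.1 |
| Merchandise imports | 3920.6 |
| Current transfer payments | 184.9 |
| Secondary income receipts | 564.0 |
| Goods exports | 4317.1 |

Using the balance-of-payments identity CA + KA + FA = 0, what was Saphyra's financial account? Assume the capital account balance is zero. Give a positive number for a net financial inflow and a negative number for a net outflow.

-1476.2

Goods balance = 4317.1 - 3920.6 = 396.5
Services balance = 3254.1 - 3186.8 = 67.3
Trade balance (goods + services) = 396.5 + 67.3 = 463.8
Net primary income = 633.3
Net secondary income = 564.0 - 184.9 = 379.1
Current account = 463.8 + 633.3 + 379.1 = 1476.2
Financial account = -(1476.2) = -1476.2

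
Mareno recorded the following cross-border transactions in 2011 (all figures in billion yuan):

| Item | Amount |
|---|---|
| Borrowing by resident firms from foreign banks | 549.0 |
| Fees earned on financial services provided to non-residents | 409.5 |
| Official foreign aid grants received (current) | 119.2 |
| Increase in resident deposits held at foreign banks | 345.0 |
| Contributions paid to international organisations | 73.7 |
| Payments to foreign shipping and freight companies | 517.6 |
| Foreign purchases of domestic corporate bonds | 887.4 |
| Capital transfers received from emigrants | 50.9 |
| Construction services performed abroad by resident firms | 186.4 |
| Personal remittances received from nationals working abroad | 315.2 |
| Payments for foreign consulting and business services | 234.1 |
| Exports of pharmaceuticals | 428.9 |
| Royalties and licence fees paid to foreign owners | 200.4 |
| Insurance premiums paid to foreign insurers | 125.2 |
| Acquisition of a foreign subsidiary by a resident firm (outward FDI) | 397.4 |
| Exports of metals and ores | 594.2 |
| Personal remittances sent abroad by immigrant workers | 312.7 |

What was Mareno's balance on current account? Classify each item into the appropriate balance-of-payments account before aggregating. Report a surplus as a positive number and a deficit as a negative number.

589.7

Goods: 594.2 + 428.9 = 1023.1
Services: -200.4 - 234.1 - 517.6 - 125.2 + 186.4 + 409.5 = -481.4
Secondary income: 119.2 + 315.2 - 73.7 - 312.7 = 48.0
Current account = 1023.1 + (-481.4) + 48.0 = 589.7
(Excluded from the current account — financial account: borrowing by resident firms from foreign banks 549.0, increase in resident deposits held at foreign banks 345.0, foreign purchases of domestic corporate bonds 887.4, acquisition of a foreign subsidiary by a resident firm (outward FDI) 397.4; capital account: capital transfers received from emigrants 50.9.)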